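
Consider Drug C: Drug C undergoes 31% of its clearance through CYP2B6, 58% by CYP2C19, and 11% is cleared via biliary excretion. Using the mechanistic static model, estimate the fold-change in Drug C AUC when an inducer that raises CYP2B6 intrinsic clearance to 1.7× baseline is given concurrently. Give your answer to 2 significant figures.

0.82

The CYP2B6 pathway (31% of clearance) is boosted to 1.7× activity: 0.31 × 1.7 = 0.527.
CYP2C19 (58%) and the residual 11% are unaffected.
CL_new/CL_old = 0.527 + 0.58 + 0.11 = 1.217.
AUC ratio = CL_old/CL_new = 1 / 1.217 = 0.82.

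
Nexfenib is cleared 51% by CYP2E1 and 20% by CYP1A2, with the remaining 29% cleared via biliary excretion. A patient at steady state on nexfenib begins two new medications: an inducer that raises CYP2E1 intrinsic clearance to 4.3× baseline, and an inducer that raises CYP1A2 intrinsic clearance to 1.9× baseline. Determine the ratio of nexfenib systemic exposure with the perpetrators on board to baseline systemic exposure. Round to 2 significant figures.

0.35

The CYP2E1 pathway (51% of clearance) rises to 4.3× activity: 0.51 × 4.3 = 2.193.
The CYP1A2 pathway (20% of clearance) rises to 1.9× activity: 0.2 × 1.9 = 0.38.
Non-CYP routes (29%) are unchanged.
Relative clearance = 2.193 + 0.38 + 0.29 = 2.863.
Net systemic exposure ratio = 1 / 2.863 = 0.35.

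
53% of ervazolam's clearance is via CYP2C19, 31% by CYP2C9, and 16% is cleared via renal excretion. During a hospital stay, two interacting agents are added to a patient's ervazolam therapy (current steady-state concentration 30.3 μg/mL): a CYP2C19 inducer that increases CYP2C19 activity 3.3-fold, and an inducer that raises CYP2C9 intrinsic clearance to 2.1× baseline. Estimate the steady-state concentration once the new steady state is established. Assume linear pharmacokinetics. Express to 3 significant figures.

11.8 μg/mL

CYP2C19: 0.53 × 3.3 = 1.749
CYP2C9: 0.31 × 2.1 = 0.651
Other: 0.16 (unchanged)
Relative clearance = 1.749 + 0.651 + 0.16 = 2.56.
Dividing the baseline by the relative clearance: 30.3 / 2.56 = 11.8 μg/mL.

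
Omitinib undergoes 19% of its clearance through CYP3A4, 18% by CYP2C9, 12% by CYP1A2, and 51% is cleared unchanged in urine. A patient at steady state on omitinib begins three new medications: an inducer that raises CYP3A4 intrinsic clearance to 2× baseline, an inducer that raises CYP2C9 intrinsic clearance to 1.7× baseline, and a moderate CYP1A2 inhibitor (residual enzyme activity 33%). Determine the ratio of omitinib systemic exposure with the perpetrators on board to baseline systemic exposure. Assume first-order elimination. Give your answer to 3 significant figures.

CYP3A4: 0.19 × 2 = 0.38
CYP2C9: 0.18 × 1.7 = 0.306
CYP1A2: 0.12 × 0.33 = 0.0396
Other: 0.51 (unchanged)
CL_new/CL_old = 0.38 + 0.306 + 0.0396 + 0.51 = 1.2356.
Net systemic exposure ratio = 1 / 1.2356 = 0.809.

0.809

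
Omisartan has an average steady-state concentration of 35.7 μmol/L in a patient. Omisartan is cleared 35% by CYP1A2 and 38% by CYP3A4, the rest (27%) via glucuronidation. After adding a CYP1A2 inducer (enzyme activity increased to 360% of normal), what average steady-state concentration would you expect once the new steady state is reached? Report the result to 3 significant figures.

18.7 μmol/L

CYP1A2: 0.35 × 3.6 = 1.26
CYP3A4: 0.38 (unchanged)
Other: 0.27 (unchanged)
Relative clearance = 1.26 + 0.38 + 0.27 = 1.91.
New average steady-state concentration = baseline ÷ relative clearance = 35.7 / 1.91 = 18.7 μmol/L.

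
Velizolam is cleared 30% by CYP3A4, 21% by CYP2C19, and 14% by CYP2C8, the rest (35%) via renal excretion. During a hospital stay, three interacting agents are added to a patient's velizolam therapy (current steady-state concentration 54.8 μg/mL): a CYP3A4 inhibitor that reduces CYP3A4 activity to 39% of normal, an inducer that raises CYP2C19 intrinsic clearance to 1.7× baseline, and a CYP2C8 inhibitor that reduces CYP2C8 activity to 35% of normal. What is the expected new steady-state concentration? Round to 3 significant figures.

The CYP3A4 pathway (30% of clearance) is reduced to 0.39× activity: 0.3 × 0.39 = 0.117.
The CYP2C19 pathway (21% of clearance) increases to 1.7× activity: 0.21 × 1.7 = 0.357.
The CYP2C8 pathway (14% of clearance) drops to 0.35× activity: 0.14 × 0.35 = 0.049.
Non-CYP routes (35%) are unchanged.
CL_new/CL_old = 0.117 + 0.357 + 0.049 + 0.35 = 0.873.
New steady-state concentration = 54.8 / 0.873 = 62.8 μg/mL (concentration scales inversely with clearance).

62.8 μg/mL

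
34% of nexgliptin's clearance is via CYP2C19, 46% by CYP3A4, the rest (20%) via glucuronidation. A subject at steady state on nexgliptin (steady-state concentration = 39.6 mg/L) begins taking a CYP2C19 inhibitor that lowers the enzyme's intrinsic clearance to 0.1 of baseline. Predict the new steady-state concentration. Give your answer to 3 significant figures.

57.1 mg/L

CYP2C19: 0.34 × 0.1 = 0.034
CYP3A4: 0.46 (unchanged)
Other: 0.2 (unchanged)
CL_new/CL_old = 0.034 + 0.46 + 0.2 = 0.694.
With dosing unchanged, steady-state concentration scales as 1/CL: 39.6 / 0.694 = 57.1 mg/L.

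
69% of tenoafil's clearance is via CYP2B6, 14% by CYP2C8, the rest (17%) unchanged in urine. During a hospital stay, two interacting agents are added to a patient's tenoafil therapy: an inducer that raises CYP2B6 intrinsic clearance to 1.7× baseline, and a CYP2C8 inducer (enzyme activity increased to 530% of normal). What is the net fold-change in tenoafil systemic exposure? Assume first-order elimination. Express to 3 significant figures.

CYP2B6: 0.69 × 1.7 = 1.173
CYP2C8: 0.14 × 5.3 = 0.742
Other: 0.17 (unchanged)
Relative clearance = 1.173 + 0.742 + 0.17 = 2.085.
Net systemic exposure ratio = 1 / 2.085 = 0.480.

0.480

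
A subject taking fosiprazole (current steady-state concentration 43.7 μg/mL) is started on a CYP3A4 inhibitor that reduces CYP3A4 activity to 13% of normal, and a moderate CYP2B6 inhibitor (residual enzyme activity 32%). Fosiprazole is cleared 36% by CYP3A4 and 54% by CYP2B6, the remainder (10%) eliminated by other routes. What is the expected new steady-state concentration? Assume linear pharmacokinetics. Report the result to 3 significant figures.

137 μg/mL

The CYP3A4 pathway (36% of clearance) drops to 0.13× activity: 0.36 × 0.13 = 0.0468.
The CYP2B6 pathway (54% of clearance) falls to 0.32× activity: 0.54 × 0.32 = 0.1728.
The remaining 10% of clearance is unaffected.
Relative clearance = 0.0468 + 0.1728 + 0.1 = 0.3196.
Dividing the baseline by the relative clearance: 43.7 / 0.3196 = 137 μg/mL.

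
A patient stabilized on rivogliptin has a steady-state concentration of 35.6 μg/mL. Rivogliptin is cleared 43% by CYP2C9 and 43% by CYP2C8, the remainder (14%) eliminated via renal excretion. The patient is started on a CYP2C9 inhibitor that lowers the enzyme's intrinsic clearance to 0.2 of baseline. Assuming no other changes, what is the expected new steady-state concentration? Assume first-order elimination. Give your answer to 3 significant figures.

The CYP2C9 pathway (43% of clearance) falls to 0.2× activity: 0.43 × 0.2 = 0.086.
CYP2C8 (43%) and the residual 14% are unaffected.
New clearance relative to baseline: 0.086 + 0.43 + 0.14 = 0.656.
New steady-state concentration = baseline ÷ relative clearance = 35.6 / 0.656 = 54.3 μg/mL.

54.3 μg/mL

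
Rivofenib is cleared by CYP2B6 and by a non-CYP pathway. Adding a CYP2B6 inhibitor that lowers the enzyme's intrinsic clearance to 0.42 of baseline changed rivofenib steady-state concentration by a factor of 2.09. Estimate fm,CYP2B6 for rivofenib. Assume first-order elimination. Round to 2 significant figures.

CL'/CL = 1 / 2.09 = 0.4785
0.42·fm + (1 − fm) = 0.4785
fm = (0.4785 − 1) / (0.42 − 1) = 0.90

0.90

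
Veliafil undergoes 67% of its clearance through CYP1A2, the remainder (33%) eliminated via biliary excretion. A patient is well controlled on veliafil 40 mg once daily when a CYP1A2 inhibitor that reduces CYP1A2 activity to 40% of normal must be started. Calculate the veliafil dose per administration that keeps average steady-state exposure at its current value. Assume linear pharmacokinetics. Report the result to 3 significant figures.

CYP1A2: 0.67 × 0.4 = 0.268
Other: 0.33 (unchanged)
CL_new/CL_old = 0.268 + 0.33 = 0.598.
Exposure is unchanged when dose changes in proportion to clearance. New dose = 40 mg × 0.598 = 23.9 mg.

23.9 mg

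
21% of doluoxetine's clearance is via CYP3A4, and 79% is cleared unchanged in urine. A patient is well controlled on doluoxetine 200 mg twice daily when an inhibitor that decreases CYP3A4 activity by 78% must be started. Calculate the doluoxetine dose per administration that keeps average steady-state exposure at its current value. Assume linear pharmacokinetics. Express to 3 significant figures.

167 mg

The CYP3A4 pathway (21% of clearance) is reduced to 0.22× activity: 0.21 × 0.22 = 0.0462.
Non-CYP routes (79%) are unchanged.
CL_new/CL_old = 0.0462 + 0.79 = 0.8362.
Exposure is unchanged when dose changes in proportion to clearance. New dose = 200 mg × 0.8362 = 167 mg.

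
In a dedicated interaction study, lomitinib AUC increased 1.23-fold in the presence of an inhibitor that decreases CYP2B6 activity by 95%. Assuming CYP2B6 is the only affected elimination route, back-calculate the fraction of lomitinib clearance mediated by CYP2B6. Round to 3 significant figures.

0.197

CL'/CL = 1 / 1.23 = 0.813
0.05·fm + (1 − fm) = 0.813
fm = (0.813 − 1) / (0.05 − 1) = 0.197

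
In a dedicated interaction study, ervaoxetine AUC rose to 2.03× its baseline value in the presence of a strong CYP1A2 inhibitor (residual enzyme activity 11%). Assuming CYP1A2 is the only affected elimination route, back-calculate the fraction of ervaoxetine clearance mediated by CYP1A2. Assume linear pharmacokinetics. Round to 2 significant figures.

0.57

Write x for the fraction cleared via CYP1A2. The observed AUC change means clearance fell to 1/2.03 = 0.4926 of baseline.
Setting x·0.11 + (1 − x) = 0.4926 and solving: x = (0.4926 − 1)/(0.11 − 1) = 0.57.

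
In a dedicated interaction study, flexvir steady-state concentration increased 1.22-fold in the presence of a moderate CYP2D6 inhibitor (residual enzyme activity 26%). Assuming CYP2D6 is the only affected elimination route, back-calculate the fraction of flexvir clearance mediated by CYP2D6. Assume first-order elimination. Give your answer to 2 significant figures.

CL'/CL = 1 / 1.22 = 0.8197
0.26·fm + (1 − fm) = 0.8197
fm = (0.8197 − 1) / (0.26 − 1) = 0.24

0.24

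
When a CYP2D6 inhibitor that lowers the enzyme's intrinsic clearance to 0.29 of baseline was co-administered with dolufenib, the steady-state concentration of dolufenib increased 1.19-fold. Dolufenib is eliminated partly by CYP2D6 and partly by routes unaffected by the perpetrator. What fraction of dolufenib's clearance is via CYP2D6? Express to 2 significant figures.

Write x for the fraction cleared via CYP2D6. The observed steady-state concentration change means clearance fell to 1/1.19 = 0.8403 of baseline.
Setting x·0.29 + (1 − x) = 0.8403 and solving: x = (0.8403 − 1)/(0.29 − 1) = 0.22.

0.22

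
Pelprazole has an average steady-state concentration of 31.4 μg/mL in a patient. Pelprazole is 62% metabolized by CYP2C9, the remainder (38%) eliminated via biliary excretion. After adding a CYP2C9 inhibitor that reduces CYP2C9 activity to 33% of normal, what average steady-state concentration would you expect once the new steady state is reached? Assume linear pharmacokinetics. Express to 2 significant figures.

54 μg/mL

The CYP2C9 pathway (62% of clearance) drops to 0.33× activity: 0.62 × 0.33 = 0.2046.
The remaining 38% of clearance is unaffected.
New clearance relative to baseline: 0.2046 + 0.38 = 0.5846.
Average steady-state concentration ∝ 1/CL, so new value = 31.4 / 0.5846 = 54 μg/mL.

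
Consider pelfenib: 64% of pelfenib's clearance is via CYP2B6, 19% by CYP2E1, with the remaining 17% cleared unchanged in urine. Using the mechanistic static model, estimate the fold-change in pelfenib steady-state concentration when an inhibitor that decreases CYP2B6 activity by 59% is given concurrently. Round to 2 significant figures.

The CYP2B6 pathway (64% of clearance) falls to 0.41× activity: 0.64 × 0.41 = 0.2624.
CYP2E1 (19%) and the residual 17% are unaffected.
Relative clearance = 0.2624 + 0.19 + 0.17 = 0.6224.
Steady-state concentration ratio = CL_old/CL_new = 1 / 0.6224 = 1.6.

1.6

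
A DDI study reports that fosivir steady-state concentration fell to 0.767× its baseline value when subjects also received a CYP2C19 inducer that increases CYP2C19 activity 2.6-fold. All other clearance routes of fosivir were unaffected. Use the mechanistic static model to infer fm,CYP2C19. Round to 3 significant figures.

0.190

Let fm be the CYP2C19 fraction. New clearance relative to baseline = fm × 2.6 + (1 − fm).
Steady-state concentration ratio = 1 / (new CL fraction), so new CL fraction = 1 / 0.767 = 1.304.
fm × 2.6 + 1 − fm = 1.304  ⇒  fm × (2.6 − 1) = 0.3038  ⇒  fm = 0.190.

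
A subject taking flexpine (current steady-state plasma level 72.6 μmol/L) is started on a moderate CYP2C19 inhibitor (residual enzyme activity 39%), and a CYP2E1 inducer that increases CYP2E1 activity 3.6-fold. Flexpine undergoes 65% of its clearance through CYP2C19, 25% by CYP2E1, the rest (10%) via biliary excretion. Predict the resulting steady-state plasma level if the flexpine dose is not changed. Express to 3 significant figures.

57.9 μmol/L

CYP2C19: 0.65 × 0.39 = 0.2535
CYP2E1: 0.25 × 3.6 = 0.9
Other: 0.1 (unchanged)
Relative clearance = 0.2535 + 0.9 + 0.1 = 1.2535.
Steady-state plasma level ∝ 1/CL: new value = 72.6 / 1.2535 = 57.9 μmol/L.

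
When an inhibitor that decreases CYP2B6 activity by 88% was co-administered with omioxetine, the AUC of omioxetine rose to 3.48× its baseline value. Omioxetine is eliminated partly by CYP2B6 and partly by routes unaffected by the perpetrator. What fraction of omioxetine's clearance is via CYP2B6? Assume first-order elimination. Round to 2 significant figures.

Let fm be the CYP2B6 fraction. New clearance relative to baseline = fm × 0.12 + (1 − fm).
AUC ratio = 1 / (new CL fraction), so new CL fraction = 1 / 3.48 = 0.2874.
fm × 0.12 + 1 − fm = 0.2874  ⇒  fm × (0.12 − 1) = −0.7126  ⇒  fm = 0.81.

0.81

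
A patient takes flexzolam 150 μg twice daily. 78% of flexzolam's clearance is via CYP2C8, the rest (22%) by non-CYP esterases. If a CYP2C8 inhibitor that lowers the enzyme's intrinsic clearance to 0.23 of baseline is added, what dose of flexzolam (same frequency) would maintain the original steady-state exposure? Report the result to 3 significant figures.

59.9 μg

The CYP2C8 pathway (78% of clearance) falls to 0.23× activity: 0.78 × 0.23 = 0.1794.
The remaining 22% of clearance is unaffected.
New clearance relative to baseline: 0.1794 + 0.22 = 0.3994.
Exposure is unchanged when dose changes in proportion to clearance. New dose = 150 μg × 0.3994 = 59.9 μg.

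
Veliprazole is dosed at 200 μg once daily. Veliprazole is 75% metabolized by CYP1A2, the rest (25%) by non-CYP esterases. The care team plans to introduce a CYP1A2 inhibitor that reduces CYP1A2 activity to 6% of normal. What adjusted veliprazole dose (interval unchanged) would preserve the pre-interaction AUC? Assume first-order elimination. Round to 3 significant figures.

CYP1A2: 0.75 × 0.06 = 0.045
Other: 0.25 (unchanged)
New clearance relative to baseline: 0.045 + 0.25 = 0.295.
Css,avg = (dose rate)/CL, so holding Css fixed requires dose ∝ CL: 200 × 0.295 = 59.0 μg.

59.0 μg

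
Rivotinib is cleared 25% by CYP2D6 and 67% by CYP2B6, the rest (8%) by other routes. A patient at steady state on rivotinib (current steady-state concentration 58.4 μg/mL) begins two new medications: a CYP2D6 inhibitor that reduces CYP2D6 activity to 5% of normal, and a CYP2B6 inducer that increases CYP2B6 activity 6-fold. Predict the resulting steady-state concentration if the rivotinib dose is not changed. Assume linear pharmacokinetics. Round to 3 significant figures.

14.2 μg/mL

CYP2D6: 0.25 × 0.05 = 0.0125
CYP2B6: 0.67 × 6 = 4.02
Other: 0.08 (unchanged)
Relative clearance = 0.0125 + 4.02 + 0.08 = 4.1125.
Dividing the baseline by the relative clearance: 58.4 / 4.1125 = 14.2 μg/mL.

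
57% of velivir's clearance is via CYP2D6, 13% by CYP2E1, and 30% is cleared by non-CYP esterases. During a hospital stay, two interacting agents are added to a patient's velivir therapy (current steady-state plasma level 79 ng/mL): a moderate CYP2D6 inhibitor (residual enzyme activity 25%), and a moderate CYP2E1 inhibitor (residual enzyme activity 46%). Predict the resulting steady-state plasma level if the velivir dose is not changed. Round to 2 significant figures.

The CYP2D6 pathway (57% of clearance) is reduced to 0.25× activity: 0.57 × 0.25 = 0.1425.
The CYP2E1 pathway (13% of clearance) is reduced to 0.46× activity: 0.13 × 0.46 = 0.0598.
Non-CYP routes (30%) are unchanged.
Relative clearance = 0.1425 + 0.0598 + 0.3 = 0.5023.
New steady-state plasma level = 79 / 0.5023 = 1.6 × 10² ng/mL (concentration scales inversely with clearance).

1.6 × 10² ng/mL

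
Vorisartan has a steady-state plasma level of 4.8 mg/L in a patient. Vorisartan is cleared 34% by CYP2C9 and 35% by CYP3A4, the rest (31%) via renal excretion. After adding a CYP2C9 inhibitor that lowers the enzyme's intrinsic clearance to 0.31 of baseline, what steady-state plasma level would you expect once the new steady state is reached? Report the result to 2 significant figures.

The CYP2C9 pathway (34% of clearance) falls to 0.31× activity: 0.34 × 0.31 = 0.1054.
CYP3A4 (35%) and the residual 31% are unaffected.
Relative clearance = 0.1054 + 0.35 + 0.31 = 0.7654.
With dosing unchanged, steady-state plasma level scales as 1/CL: 4.8 / 0.7654 = 6.3 mg/L.

6.3 mg/L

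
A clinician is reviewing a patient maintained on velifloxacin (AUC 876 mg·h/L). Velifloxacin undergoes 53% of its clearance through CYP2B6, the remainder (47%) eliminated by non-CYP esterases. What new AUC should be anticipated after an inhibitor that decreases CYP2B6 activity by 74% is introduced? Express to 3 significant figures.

1.44 × 10³ mg·h/L

CYP2B6: 0.53 × 0.26 = 0.1378
Other: 0.47 (unchanged)
CL_new/CL_old = 0.1378 + 0.47 = 0.6078.
With dosing unchanged, AUC scales as 1/CL: 876 / 0.6078 = 1.44 × 10³ mg·h/L.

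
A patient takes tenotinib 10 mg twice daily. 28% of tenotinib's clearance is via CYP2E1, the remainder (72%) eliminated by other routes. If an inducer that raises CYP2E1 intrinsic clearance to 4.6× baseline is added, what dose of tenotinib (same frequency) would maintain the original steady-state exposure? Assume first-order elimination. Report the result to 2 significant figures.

The CYP2E1 pathway (28% of clearance) is boosted to 4.6× activity: 0.28 × 4.6 = 1.288.
The remaining 72% of clearance is unaffected.
CL_new/CL_old = 1.288 + 0.72 = 2.008.
Exposure is unchanged when dose changes in proportion to clearance. New dose = 10 mg × 2.008 = 20 mg.

20 mg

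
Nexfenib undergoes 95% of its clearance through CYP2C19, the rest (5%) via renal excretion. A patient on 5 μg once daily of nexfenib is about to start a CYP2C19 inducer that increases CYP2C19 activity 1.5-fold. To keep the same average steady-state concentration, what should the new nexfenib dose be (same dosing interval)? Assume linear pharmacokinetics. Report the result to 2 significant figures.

7.4 μg

The CYP2C19 pathway (95% of clearance) is boosted to 1.5× activity: 0.95 × 1.5 = 1.425.
Non-CYP routes (5%) are unchanged.
CL_new/CL_old = 1.425 + 0.05 = 1.475.
Exposure is unchanged when dose changes in proportion to clearance. New dose = 5 μg × 1.475 = 7.4 μg.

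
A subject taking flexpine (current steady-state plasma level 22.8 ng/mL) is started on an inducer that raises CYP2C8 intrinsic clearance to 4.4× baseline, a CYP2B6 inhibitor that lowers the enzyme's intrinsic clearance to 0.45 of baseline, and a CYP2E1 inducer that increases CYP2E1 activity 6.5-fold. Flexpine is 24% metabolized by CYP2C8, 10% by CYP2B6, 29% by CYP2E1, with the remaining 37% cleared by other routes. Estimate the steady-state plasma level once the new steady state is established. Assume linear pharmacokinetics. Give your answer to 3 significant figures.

The CYP2C8 pathway (24% of clearance) increases to 4.4× activity: 0.24 × 4.4 = 1.056.
The CYP2B6 pathway (10% of clearance) falls to 0.45× activity: 0.1 × 0.45 = 0.045.
The CYP2E1 pathway (29% of clearance) rises to 6.5× activity: 0.29 × 6.5 = 1.885.
The remaining 37% of clearance is unaffected.
CL_new/CL_old = 1.056 + 0.045 + 1.885 + 0.37 = 3.356.
Steady-state plasma level ∝ 1/CL: new value = 22.8 / 3.356 = 6.79 ng/mL.

6.79 ng/mL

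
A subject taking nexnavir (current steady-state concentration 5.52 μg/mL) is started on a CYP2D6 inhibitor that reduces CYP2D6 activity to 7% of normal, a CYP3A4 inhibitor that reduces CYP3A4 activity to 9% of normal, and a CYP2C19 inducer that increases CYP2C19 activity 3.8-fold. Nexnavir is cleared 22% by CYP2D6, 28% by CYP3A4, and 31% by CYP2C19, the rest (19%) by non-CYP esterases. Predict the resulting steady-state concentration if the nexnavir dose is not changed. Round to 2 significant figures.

3.9 μg/mL

CYP2D6: 0.22 × 0.07 = 0.0154
CYP3A4: 0.28 × 0.09 = 0.0252
CYP2C19: 0.31 × 3.8 = 1.178
Other: 0.19 (unchanged)
New clearance relative to baseline: 0.0154 + 0.0252 + 1.178 + 0.19 = 1.4086.
New steady-state concentration = 5.52 / 1.4086 = 3.9 μg/mL (concentration scales inversely with clearance).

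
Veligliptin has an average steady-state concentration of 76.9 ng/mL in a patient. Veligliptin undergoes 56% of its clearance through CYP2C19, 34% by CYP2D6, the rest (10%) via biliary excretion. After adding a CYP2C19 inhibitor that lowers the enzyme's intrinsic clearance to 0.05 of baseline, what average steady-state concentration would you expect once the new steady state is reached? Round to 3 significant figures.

164 ng/mL

The CYP2C19 pathway (56% of clearance) is reduced to 0.05× activity: 0.56 × 0.05 = 0.028.
CYP2D6 (34%) and the residual 10% are unaffected.
CL_new/CL_old = 0.028 + 0.34 + 0.1 = 0.468.
With dosing unchanged, average steady-state concentration scales as 1/CL: 76.9 / 0.468 = 164 ng/mL.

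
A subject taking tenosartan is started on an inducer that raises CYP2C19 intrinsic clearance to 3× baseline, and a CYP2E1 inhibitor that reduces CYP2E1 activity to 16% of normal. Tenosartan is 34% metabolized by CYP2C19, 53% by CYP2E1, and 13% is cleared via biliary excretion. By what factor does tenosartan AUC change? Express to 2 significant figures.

CYP2C19: 0.34 × 3 = 1.02
CYP2E1: 0.53 × 0.16 = 0.0848
Other: 0.13 (unchanged)
New clearance relative to baseline: 1.02 + 0.0848 + 0.13 = 1.2348.
Because AUC varies inversely with clearance, the combined effect is 1 / 1.2348 = 0.81.

0.81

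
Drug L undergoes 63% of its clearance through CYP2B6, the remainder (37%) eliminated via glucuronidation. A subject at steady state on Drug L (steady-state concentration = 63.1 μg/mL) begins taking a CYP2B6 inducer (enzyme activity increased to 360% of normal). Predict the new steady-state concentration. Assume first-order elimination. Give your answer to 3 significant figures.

23.9 μg/mL

The CYP2B6 pathway (63% of clearance) increases to 3.6× activity: 0.63 × 3.6 = 2.268.
Non-CYP routes (37%) are unchanged.
CL_new/CL_old = 2.268 + 0.37 = 2.638.
Steady-state concentration ∝ 1/CL, so new value = 63.1 / 2.638 = 23.9 μg/mL.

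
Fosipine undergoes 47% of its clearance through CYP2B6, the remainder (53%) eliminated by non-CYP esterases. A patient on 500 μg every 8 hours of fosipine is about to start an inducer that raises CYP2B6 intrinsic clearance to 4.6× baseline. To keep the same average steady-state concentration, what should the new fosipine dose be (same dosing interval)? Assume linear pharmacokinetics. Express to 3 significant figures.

1.35 × 10³ μg

The CYP2B6 pathway (47% of clearance) is boosted to 4.6× activity: 0.47 × 4.6 = 2.162.
Non-CYP routes (53%) are unchanged.
Relative clearance = 2.162 + 0.53 = 2.692.
Css,avg = (dose rate)/CL, so holding Css fixed requires dose ∝ CL: 500 × 2.692 = 1.35 × 10³ μg.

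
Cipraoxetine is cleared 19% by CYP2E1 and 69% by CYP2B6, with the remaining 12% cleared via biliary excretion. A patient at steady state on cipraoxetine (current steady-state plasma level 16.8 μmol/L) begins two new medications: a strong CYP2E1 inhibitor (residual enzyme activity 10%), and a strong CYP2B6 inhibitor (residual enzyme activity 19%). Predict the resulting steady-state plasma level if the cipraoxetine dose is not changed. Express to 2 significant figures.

The CYP2E1 pathway (19% of clearance) is reduced to 0.1× activity: 0.19 × 0.1 = 0.019.
The CYP2B6 pathway (69% of clearance) is reduced to 0.19× activity: 0.69 × 0.19 = 0.1311.
The remaining 12% of clearance is unaffected.
CL_new/CL_old = 0.019 + 0.1311 + 0.12 = 0.2701.
New steady-state plasma level = 16.8 / 0.2701 = 62 μmol/L (concentration scales inversely with clearance).

62 μmol/L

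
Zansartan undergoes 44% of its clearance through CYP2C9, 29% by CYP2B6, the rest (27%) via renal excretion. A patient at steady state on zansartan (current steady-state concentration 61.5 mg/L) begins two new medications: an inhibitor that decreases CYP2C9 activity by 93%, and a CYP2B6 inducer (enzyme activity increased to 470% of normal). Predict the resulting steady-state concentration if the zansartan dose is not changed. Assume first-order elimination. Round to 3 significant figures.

37.0 mg/L

CYP2C9: 0.44 × 0.07 = 0.0308
CYP2B6: 0.29 × 4.7 = 1.363
Other: 0.27 (unchanged)
CL_new/CL_old = 0.0308 + 1.363 + 0.27 = 1.6638.
New steady-state concentration = 61.5 / 1.6638 = 37.0 mg/L (concentration scales inversely with clearance).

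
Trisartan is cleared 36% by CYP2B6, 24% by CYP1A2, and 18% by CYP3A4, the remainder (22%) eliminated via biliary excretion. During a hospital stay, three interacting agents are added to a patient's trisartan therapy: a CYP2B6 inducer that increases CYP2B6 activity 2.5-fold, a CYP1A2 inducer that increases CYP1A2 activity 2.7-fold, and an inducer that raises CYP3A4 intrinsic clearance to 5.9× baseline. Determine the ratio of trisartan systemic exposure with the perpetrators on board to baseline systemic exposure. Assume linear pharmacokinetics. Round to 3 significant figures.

0.353

The CYP2B6 pathway (36% of clearance) increases to 2.5× activity: 0.36 × 2.5 = 0.9.
The CYP1A2 pathway (24% of clearance) increases to 2.7× activity: 0.24 × 2.7 = 0.648.
The CYP3A4 pathway (18% of clearance) increases to 5.9× activity: 0.18 × 5.9 = 1.062.
The remaining 22% of clearance is unaffected.
New clearance relative to baseline: 0.9 + 0.648 + 1.062 + 0.22 = 2.83.
Because systemic exposure varies inversely with clearance, the combined effect is 1 / 2.83 = 0.353.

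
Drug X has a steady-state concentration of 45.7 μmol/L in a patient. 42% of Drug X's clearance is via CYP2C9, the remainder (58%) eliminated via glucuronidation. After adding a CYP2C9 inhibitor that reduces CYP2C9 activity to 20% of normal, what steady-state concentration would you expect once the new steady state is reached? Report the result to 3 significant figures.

68.8 μmol/L

The CYP2C9 pathway (42% of clearance) drops to 0.2× activity: 0.42 × 0.2 = 0.084.
Non-CYP routes (58%) are unchanged.
New clearance relative to baseline: 0.084 + 0.58 = 0.664.
Steady-state concentration ∝ 1/CL, so new value = 45.7 / 0.664 = 68.8 μmol/L.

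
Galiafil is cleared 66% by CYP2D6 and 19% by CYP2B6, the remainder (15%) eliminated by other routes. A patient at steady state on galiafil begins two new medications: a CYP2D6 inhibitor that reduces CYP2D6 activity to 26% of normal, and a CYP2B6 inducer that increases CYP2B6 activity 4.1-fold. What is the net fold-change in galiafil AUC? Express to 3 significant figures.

CYP2D6: 0.66 × 0.26 = 0.1716
CYP2B6: 0.19 × 4.1 = 0.779
Other: 0.15 (unchanged)
CL_new/CL_old = 0.1716 + 0.779 + 0.15 = 1.1006.
AUC ∝ 1/CL: fold-change = 1 / 1.1006 = 0.909.

0.909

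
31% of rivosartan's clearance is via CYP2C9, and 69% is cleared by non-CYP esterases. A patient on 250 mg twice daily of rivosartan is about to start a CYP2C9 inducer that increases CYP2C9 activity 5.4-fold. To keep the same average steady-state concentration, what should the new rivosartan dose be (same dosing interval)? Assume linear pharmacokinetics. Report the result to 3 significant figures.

591 mg

The CYP2C9 pathway (31% of clearance) rises to 5.4× activity: 0.31 × 5.4 = 1.674.
Non-CYP routes (69%) are unchanged.
Relative clearance = 1.674 + 0.69 = 2.364.
To maintain the same steady-state level, dose must scale with clearance: new dose = 250 × 2.364 = 591 mg.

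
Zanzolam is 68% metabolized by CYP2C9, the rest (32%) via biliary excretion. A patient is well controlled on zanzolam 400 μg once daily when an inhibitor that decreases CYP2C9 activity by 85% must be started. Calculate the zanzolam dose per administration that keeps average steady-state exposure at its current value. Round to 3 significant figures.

The CYP2C9 pathway (68% of clearance) drops to 0.15× activity: 0.68 × 0.15 = 0.102.
Non-CYP routes (32%) are unchanged.
CL_new/CL_old = 0.102 + 0.32 = 0.422.
Css,avg = (dose rate)/CL, so holding Css fixed requires dose ∝ CL: 400 × 0.422 = 169 μg.

169 μg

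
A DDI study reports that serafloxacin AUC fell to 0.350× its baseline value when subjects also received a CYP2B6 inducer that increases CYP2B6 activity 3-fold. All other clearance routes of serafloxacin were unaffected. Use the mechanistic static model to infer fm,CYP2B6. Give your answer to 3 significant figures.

0.929

CL'/CL = 1 / 0.350 = 2.857
3·fm + (1 − fm) = 2.857
fm = (2.857 − 1) / (3 − 1) = 0.929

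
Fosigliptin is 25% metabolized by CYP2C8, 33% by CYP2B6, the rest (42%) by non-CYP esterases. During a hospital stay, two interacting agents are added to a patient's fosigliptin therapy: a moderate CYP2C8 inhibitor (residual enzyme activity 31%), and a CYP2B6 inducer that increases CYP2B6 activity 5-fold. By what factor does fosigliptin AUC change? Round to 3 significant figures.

The CYP2C8 pathway (25% of clearance) falls to 0.31× activity: 0.25 × 0.31 = 0.0775.
The CYP2B6 pathway (33% of clearance) increases to 5× activity: 0.33 × 5 = 1.65.
The remaining 42% of clearance is unaffected.
New clearance relative to baseline: 0.0775 + 1.65 + 0.42 = 2.1475.
Net AUC ratio = 1 / 2.1475 = 0.466.

0.466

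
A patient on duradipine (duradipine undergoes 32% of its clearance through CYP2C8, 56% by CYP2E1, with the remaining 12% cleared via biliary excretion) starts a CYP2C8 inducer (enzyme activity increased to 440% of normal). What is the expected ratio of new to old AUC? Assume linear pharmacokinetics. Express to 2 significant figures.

CYP2C8: 0.32 × 4.4 = 1.408
CYP2E1: 0.56 (unchanged)
Other: 0.12 (unchanged)
CL_new/CL_old = 1.408 + 0.56 + 0.12 = 2.088.
Since AUC ∝ 1/CL, the ratio is 1 / 2.088 = 0.48.

0.48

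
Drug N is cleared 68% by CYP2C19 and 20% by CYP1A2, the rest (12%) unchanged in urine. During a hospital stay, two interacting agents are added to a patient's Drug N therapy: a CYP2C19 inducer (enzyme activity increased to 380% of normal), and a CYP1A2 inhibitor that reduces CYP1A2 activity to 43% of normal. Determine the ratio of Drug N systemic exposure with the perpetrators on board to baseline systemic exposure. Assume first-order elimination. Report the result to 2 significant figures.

0.36

The CYP2C19 pathway (68% of clearance) increases to 3.8× activity: 0.68 × 3.8 = 2.584.
The CYP1A2 pathway (20% of clearance) drops to 0.43× activity: 0.2 × 0.43 = 0.086.
Non-CYP routes (12%) are unchanged.
New clearance relative to baseline: 2.584 + 0.086 + 0.12 = 2.79.
Because systemic exposure varies inversely with clearance, the combined effect is 1 / 2.79 = 0.36.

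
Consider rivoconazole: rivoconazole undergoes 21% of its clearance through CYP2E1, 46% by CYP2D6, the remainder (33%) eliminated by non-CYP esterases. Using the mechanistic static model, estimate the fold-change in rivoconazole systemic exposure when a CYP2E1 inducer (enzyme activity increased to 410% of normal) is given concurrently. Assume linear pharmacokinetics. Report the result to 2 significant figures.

The CYP2E1 pathway (21% of clearance) increases to 4.1× activity: 0.21 × 4.1 = 0.861.
CYP2D6 (46%) and the residual 33% are unaffected.
New clearance relative to baseline: 0.861 + 0.46 + 0.33 = 1.651.
Since systemic exposure ∝ 1/CL, the ratio is 1 / 1.651 = 0.61.

0.61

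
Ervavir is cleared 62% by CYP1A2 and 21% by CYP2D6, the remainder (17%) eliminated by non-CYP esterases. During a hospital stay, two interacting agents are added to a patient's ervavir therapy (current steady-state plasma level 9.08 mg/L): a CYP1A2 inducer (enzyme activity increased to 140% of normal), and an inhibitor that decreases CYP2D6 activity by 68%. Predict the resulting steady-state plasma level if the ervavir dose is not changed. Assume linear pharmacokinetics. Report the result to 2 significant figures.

8.2 mg/L

CYP1A2: 0.62 × 1.4 = 0.868
CYP2D6: 0.21 × 0.32 = 0.0672
Other: 0.17 (unchanged)
New clearance relative to baseline: 0.868 + 0.0672 + 0.17 = 1.1052.
New steady-state plasma level = 9.08 / 1.1052 = 8.2 mg/L (concentration scales inversely with clearance).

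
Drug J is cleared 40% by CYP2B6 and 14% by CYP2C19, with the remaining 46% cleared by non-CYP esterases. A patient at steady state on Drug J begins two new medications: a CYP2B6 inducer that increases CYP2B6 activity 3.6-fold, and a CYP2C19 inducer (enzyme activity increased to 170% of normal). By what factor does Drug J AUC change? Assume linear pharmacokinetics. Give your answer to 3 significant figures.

0.468

The CYP2B6 pathway (40% of clearance) rises to 3.6× activity: 0.4 × 3.6 = 1.44.
The CYP2C19 pathway (14% of clearance) rises to 1.7× activity: 0.14 × 1.7 = 0.238.
Non-CYP routes (46%) are unchanged.
CL_new/CL_old = 1.44 + 0.238 + 0.46 = 2.138.
Because AUC varies inversely with clearance, the combined effect is 1 / 2.138 = 0.468.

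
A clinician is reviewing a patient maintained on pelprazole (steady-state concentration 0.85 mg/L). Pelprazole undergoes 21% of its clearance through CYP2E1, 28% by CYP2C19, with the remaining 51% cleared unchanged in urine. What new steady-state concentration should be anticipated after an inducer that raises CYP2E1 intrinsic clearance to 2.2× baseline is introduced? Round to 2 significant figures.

CYP2E1: 0.21 × 2.2 = 0.462
CYP2C19: 0.28 (unchanged)
Other: 0.51 (unchanged)
CL_new/CL_old = 0.462 + 0.28 + 0.51 = 1.252.
With dosing unchanged, steady-state concentration scales as 1/CL: 0.85 / 1.252 = 0.68 mg/L.

0.68 mg/L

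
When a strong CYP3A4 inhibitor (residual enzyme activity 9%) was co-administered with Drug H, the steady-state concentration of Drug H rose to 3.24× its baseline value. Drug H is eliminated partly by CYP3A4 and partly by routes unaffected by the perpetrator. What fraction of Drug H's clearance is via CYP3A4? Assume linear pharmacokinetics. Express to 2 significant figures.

0.76

Call the CYP3A4 fraction fm. After the interaction, CL_new/CL_old = fm × 0.09 + (1 − fm).
Steady-state concentration ratio = 1 / (new CL fraction), so new CL fraction = 1 / 3.24 = 0.3086.
fm × 0.09 + 1 − fm = 0.3086  ⇒  fm × (0.09 − 1) = −0.6914  ⇒  fm = 0.76.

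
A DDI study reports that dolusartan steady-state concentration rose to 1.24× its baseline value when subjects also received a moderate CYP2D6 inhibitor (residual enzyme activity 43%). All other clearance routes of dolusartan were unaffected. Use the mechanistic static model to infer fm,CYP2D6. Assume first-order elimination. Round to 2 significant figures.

0.34

Let x = fm,CYP2D6. Because steady-state concentration ∝ 1/CL, relative clearance fell to 1/1.24 = 0.8065.
Setting x·0.43 + (1 − x) = 0.8065 and solving: x = (0.8065 − 1)/(0.43 − 1) = 0.34.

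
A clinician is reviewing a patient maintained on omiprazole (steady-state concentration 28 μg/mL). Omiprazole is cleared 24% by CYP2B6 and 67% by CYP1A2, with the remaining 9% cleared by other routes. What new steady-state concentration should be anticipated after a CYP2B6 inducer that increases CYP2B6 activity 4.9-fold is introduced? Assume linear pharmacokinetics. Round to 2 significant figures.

14 μg/mL

CYP2B6: 0.24 × 4.9 = 1.176
CYP1A2: 0.67 (unchanged)
Other: 0.09 (unchanged)
New clearance relative to baseline: 1.176 + 0.67 + 0.09 = 1.936.
With dosing unchanged, steady-state concentration scales as 1/CL: 28 / 1.936 = 14 μg/mL.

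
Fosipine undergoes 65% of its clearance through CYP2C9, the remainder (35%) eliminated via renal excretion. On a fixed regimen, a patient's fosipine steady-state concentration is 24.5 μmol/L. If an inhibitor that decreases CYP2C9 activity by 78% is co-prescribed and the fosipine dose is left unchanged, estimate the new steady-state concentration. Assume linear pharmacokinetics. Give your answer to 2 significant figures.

The CYP2C9 pathway (65% of clearance) falls to 0.22× activity: 0.65 × 0.22 = 0.143.
Non-CYP routes (35%) are unchanged.
New clearance relative to baseline: 0.143 + 0.35 = 0.493.
Steady-state concentration ∝ 1/CL, so new value = 24.5 / 0.493 = 50 μmol/L.

50 μmol/L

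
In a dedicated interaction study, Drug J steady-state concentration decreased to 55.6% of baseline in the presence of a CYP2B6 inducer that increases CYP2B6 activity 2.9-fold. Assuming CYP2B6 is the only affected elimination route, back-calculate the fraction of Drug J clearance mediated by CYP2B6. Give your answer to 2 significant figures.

Write x for the fraction cleared via CYP2B6. The observed steady-state concentration change means clearance rose to 1/0.556 = 1.799 of baseline.
Only the CYP2B6 route changed, so 1.799 = x·2.9 + (1 − x), giving x = 0.42.

0.42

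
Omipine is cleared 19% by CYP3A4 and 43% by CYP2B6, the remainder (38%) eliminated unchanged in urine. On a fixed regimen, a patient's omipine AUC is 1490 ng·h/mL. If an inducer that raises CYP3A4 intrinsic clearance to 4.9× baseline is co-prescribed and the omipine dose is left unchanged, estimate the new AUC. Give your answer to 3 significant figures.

CYP3A4: 0.19 × 4.9 = 0.931
CYP2B6: 0.43 (unchanged)
Other: 0.38 (unchanged)
New clearance relative to baseline: 0.931 + 0.43 + 0.38 = 1.741.
New AUC = baseline ÷ relative clearance = 1490 / 1.741 = 856 ng·h/mL.

856 ng·h/mL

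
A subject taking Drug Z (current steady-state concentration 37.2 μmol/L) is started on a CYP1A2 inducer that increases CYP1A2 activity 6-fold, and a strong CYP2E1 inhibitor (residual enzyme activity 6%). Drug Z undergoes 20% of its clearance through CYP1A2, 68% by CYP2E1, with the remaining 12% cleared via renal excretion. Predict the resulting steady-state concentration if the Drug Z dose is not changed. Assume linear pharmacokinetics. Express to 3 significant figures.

CYP1A2: 0.2 × 6 = 1.2
CYP2E1: 0.68 × 0.06 = 0.0408
Other: 0.12 (unchanged)
Relative clearance = 1.2 + 0.0408 + 0.12 = 1.3608.
Dividing the baseline by the relative clearance: 37.2 / 1.3608 = 27.3 μmol/L.

27.3 μmol/L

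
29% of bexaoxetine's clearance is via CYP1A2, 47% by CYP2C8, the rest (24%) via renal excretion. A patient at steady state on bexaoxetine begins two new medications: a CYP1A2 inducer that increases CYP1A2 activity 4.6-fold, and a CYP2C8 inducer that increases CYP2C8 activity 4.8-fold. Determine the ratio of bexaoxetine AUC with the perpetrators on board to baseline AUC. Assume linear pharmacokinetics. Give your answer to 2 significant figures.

CYP1A2: 0.29 × 4.6 = 1.334
CYP2C8: 0.47 × 4.8 = 2.256
Other: 0.24 (unchanged)
Relative clearance = 1.334 + 2.256 + 0.24 = 3.83.
Net AUC ratio = 1 / 3.83 = 0.26.

0.26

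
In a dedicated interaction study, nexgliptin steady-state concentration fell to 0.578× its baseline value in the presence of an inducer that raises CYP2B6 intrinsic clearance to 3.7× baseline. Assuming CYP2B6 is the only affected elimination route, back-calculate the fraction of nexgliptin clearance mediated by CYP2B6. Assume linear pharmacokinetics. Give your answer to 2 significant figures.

CL'/CL = 1 / 0.578 = 1.73
3.7·fm + (1 − fm) = 1.73
fm = (1.73 − 1) / (3.7 − 1) = 0.27

0.27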